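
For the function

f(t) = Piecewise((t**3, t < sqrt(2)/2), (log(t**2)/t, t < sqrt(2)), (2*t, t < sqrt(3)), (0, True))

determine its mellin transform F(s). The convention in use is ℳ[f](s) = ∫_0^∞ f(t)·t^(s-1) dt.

remove the shared t-power first: t**4 on [0, sqrt(2)/2); log(t**2) on [sqrt(2)/2, sqrt(2)); 2*t**2 on [sqrt(2), sqrt(3))
invert the power substitution to get t**2 on [0, 1/2); log(t) on [1/2, 2); 2*t on [2, 3)
integrate the 3 segments split at sqrt(2)/2, sqrt(2), then add the results
over [0, sqrt(2)/2), the kernel integral of t**3 enters the sum
over [sqrt(2)/2, sqrt(2)), the kernel integral of log(t**2)/t enters the sum
segment sqrt(2) to sqrt(3) holds 2*t; add its integral

2**(1/2 - s/2)*(-8*2**s*(s - 1)**2*(s + 3) + 2**s*(s - 1)*(s + 1)*(s + 3)*log(4) - 4*2**s*(s + 1)*(s + 3) + 4*6**(s/2 + 1/2)*(s - 1)**2*(s + 3) + (s - 1)**2*(s + 1) + 4*(s - 1)*(s + 1)*(s + 3)*log(2) + 8*(s + 1)*(s + 3))/(4*(s - 1)**2*(s + 1)*(s + 3))
  Re(s) > -3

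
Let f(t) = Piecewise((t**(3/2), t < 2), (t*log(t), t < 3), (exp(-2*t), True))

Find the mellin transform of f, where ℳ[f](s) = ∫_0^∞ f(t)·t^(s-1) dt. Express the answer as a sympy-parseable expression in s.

cuts at 2, 3: linearity sums the 3 kernel integrals
for t in [0, 2): the term is ∫ t**(3/2)·t^(s-1)
∫ over [2, 3) of t*log(t)·t^(s-1) joins the sum
segment 3 to ∞ holds exp(-2*t); add its integral

(-12**s*s*(2*s + 3)*log(4) - 12**s*(2*s + 3)*log(4) + 12**s*(4*s + 6) + 12**s*sqrt(2)*(4*s**2 + 8*s + 4) + 3*18**s*s*(2*s + 3)*log(3) + 18**s*(-6*s - 9) + 3*18**s*(2*s + 3)*log(3) + 3**s*(2*s + 3)*(s**2 + 2*s + 1)*uppergamma(s, 6))/(6**s*(2*s + 3)*(s**2 + 2*s + 1))
  Re(s) > -3/2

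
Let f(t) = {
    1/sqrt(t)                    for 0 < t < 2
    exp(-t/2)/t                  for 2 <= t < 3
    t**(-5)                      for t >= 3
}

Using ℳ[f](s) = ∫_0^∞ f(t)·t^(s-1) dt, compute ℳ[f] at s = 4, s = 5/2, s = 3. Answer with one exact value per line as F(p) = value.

F(4) = -58*exp(-3/2) + 1/3 + 16*sqrt(2)/7 + 40*exp(-1)
F(5/2) = -2*sqrt(3)*exp(-3/2) - sqrt(2)*sqrt(pi)*erfc(sqrt(6)/2) + 2*sqrt(3)/135 + sqrt(2)*sqrt(pi)*erfc(1) + 2*sqrt(2)*exp(-1) + 2
F(3) = -10*exp(-3/2) + 1/18 + 8*sqrt(2)/5 + 8*exp(-1)

undo the shared t-power: sqrt(t) on [0, 2); exp(-t/2) on [2, 3); t**(-4) on [3, ∞)
integrate the 3 segments split at 2, 3, then add the results
∫ over [0, 2) of 1/sqrt(t)·t^(s-1) joins the sum
piece [2, 3): integrate exp(-t/2)/t against the kernel
the [3, ∞) slice contributes ∫ t**(-5)·t^(s-1) dt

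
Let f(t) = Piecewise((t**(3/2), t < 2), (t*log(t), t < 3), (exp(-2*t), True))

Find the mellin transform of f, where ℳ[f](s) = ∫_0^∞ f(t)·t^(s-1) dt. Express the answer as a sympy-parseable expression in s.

(-12**s*s*(2*s + 3)*log(4) - 12**s*(2*s + 3)*log(4) + 12**s*(4*s + 6) + 12**s*sqrt(2)*(4*s**2 + 8*s + 4) + 3*18**s*s*(2*s + 3)*log(3) + 18**s*(-6*s - 9) + 3*18**s*(2*s + 3)*log(3) + 3**s*(2*s + 3)*(s**2 + 2*s + 1)*uppergamma(s, 6))/(6**s*(2*s + 3)*(s**2 + 2*s + 1))
  Re(s) > -3/2

along the cuts 2, 3, ℳ[f](s) splits into 3 integrals
over [0, 2), the kernel integral of t**(3/2) enters the sum
piece [2, 3): integrate t*log(t) against the kernel
∫ over [3, ∞) of exp(-2*t)·t^(s-1) joins the sum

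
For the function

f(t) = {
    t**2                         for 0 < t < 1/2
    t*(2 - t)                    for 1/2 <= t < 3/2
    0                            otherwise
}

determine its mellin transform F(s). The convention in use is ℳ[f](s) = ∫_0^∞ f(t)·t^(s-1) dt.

(3*3**s*(s + 1) + 12*3**s - 2*s - 6)/(4*2**s*(s + 1)*(s + 2))
  Re(s) > -2

the shared t-power comes off first: t**(3/2) on [0, 1/2); sqrt(t)*(2 - t) on [1/2, 3/2)
remove the shared t-power first: t on [0, 1/2); 2 - t on [1/2, 3/2)
integrate the 2 segments split at 1/2, then add the results
segment [0, 1/2) carries t**2; integrate it
for t in [1/2, 3/2): the term is ∫ t*(2 - t)·t^(s-1)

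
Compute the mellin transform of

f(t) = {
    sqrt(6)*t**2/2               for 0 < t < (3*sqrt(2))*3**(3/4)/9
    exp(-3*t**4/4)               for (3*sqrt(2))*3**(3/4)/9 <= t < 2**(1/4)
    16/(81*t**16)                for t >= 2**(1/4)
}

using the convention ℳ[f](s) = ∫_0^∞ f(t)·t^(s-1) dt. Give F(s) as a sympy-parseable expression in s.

peel off the power substitution: sqrt(6)*t/2 on [0, 2*sqrt(3)/3); exp(-3*t**2/4) on [2*sqrt(3)/3, sqrt(2)); 16/(81*t**8) on [sqrt(2), ∞)
peel off the power substitution: sqrt(6)*sqrt(t)/2 on [0, 4/3); exp(-3*t/4) on [4/3, 2); 16/(81*t**4) on [2, ∞)
invert the common scale on t to get sqrt(t) on [0, 2); exp(-t/2) on [2, 3); t**(-4) on [3, ∞)
slice at (3*sqrt(2))*3**(3/4)/9, 2**(1/4), transform all 3 pieces, and sum them
segment [0, (3*sqrt(2))*3**(3/4)/9) carries sqrt(6)*t**2/2; integrate it
between (3*sqrt(2))*3**(3/4)/9 and 2**(1/4) the integrand is exp(-3*t**4/4)·t^(s-1)
over [2**(1/4), ∞), the kernel integral of 16/(81*t**16) enters the sum

2**(s/4)*(3**(3/4)/3)**s*(2**(s/4)*(s - 16)*(s + 2)*uppergamma(s/4, 1) - 2**(s/4)*(s - 16)*(s + 2)*uppergamma(s/4, 3/2) + 4*2**(s/4 + 1/2)*(s - 16) - 4*3**(s/4)*(s + 2)/81)/(4*(s - 16)*(s + 2))
  -2 < Re(s) < 16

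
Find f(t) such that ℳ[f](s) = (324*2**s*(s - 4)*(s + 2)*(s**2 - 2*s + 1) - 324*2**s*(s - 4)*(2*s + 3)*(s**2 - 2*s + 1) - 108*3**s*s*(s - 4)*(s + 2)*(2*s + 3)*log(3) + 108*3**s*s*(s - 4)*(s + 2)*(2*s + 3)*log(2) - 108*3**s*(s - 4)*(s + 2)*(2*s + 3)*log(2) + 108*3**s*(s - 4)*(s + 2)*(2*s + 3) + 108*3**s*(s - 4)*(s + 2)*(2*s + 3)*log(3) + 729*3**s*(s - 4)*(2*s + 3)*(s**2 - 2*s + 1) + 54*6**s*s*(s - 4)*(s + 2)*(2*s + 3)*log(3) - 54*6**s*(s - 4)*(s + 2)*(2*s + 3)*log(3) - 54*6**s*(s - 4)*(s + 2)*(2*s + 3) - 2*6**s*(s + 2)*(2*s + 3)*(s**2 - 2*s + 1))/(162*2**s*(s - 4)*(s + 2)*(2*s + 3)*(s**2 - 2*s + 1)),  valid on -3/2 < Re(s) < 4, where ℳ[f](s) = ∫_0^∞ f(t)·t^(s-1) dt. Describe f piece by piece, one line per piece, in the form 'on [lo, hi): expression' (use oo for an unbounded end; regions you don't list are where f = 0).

on [0, 1): t**(3/2)
on [1, 3/2): 2*t**2
on [3/2, 3): log(t)/t
on [3, oo): t**(-4)

cuts at 1, 3/2, 3: linearity sums the 4 kernel integrals
∫ t**(3/2)·t^(s-1) over [0, 1)
the [1, 3/2) slice contributes ∫ 2*t**2·t^(s-1) dt
segment 3/2 to 3 holds log(t)/t; add its integral
∫ over [3, ∞) of t**(-4)·t^(s-1) joins the sum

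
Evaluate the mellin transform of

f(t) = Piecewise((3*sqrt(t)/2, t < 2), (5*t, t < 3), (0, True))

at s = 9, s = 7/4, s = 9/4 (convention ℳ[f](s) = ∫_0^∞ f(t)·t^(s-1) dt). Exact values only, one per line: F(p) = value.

split f at 2: ℳ[f](s) collects 2 kernel integrals
for t in [0, 2): the term is ∫ 3*sqrt(t)/2·t^(s-1)
segment 2 to 3 holds 5*t; add its integral

F(9) = 1536*sqrt(2)/19 + 58025/2
F(7/4) = -80*2**(3/4)/11 + 8*2**(1/4)/3 + 180*3**(3/4)/11
F(9/4) = -160*2**(1/4)/13 + 24*2**(3/4)/11 + 540*3**(1/4)/13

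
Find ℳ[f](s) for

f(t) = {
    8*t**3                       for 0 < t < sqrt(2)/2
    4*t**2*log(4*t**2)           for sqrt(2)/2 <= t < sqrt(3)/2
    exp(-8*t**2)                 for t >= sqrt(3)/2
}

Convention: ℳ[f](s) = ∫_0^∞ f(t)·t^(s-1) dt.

(-12**(s/2)*s*(s + 3)*log(2) - 2*12**(s/2)*(s + 3)*log(2) + 2*12**(s/2)*(s + 3) + 4*12**(s/2)*sqrt(2)*(s**2/4 + s + 1) + 3*18**(s/2)*s*(s + 3)*log(3)/2 - 3*18**(s/2)*(s + 3) + 3*18**(s/2)*(s + 3)*log(3) + 3**(s/2)*(s + 3)*(s**2/4 + s + 1)*uppergamma(s/2, 6))/(2*2**s*6**(s/2)*(s + 3)*(s**2/4 + s + 1))
  Re(s) > -3

reversing the common scale on t: t**3 on [0, sqrt(2)); t**2*log(t**2) on [sqrt(2), sqrt(3)); exp(-2*t**2) on [sqrt(3), ∞)
the power substitution comes off first: t**(3/2) on [0, 2); t*log(t) on [2, 3); exp(-2*t) on [3, ∞)
decompose at sqrt(2)/2, sqrt(3)/2; ℳ[f](s) sums the 3 pieces' integrals
the [0, sqrt(2)/2) slice contributes ∫ 8*t**3·t^(s-1) dt
between sqrt(2)/2 and sqrt(3)/2 the integrand is 4*t**2*log(4*t**2)·t^(s-1)
piece [sqrt(3)/2, ∞): integrate exp(-8*t**2) against the kernel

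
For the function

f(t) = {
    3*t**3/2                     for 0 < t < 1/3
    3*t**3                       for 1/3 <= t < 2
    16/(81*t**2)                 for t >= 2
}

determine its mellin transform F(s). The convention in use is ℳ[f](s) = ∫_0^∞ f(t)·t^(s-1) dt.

strip the shared t-power: 3*t/2 on [0, 1/3); 3*t on [1/3, 2); 16/(81*t**4) on [2, ∞)
strip the common scale on t: t on [0, 1/2); 2*t on [1/2, 3); t**(-4) on [3, ∞)
along the cuts 1/3, 2, ℳ[f](s) splits into 3 integrals
[0, 1/3) adds the kernel integral of 3*t**3/2
on [1/3, 2): add ∫ 3*t**3·t^(s-1) dt
∫ 16/(81*t**2)·t^(s-1) over [2, ∞)

(3880*6**s*s - 7800*6**s - 9*s + 18)/(162*3**s*(s**2 + s - 6))
  -3 < Re(s) < 2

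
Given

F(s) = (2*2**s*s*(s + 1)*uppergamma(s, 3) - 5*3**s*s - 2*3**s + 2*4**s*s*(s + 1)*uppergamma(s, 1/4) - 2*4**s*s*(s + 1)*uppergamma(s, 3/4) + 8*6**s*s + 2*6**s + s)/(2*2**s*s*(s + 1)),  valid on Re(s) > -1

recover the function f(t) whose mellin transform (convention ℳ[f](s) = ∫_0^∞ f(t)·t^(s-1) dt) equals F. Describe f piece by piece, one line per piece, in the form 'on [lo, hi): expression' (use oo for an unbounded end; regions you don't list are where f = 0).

on [0, 1/2): t
on [1/2, 3/2): exp(-t/2)
on [3/2, 3): t + 1
on [3, oo): exp(-t)

cuts at 1/2, 3/2, 3: linearity sums the 4 kernel integrals
on [0, 1/2): add ∫ t·t^(s-1) dt
over [1/2, 3/2), the kernel integral of exp(-t/2) enters the sum
over [3/2, 3), the kernel integral of (t + 1) enters the sum
on [3, ∞): add ∫ exp(-t)·t^(s-1) dt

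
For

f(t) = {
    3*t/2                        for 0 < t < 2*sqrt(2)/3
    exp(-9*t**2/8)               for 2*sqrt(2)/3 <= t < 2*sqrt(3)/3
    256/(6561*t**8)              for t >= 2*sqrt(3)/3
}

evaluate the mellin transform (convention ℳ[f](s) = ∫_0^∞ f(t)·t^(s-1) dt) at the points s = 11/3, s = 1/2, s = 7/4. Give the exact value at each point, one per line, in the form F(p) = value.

F(11/3) = 8*2**(2/3)*3**(1/3)*(-819*2**(5/6)*uppergamma(11/6, 3/2) + 7*3**(5/6) + 702*2**(1/3) + 819*2**(5/6)*uppergamma(11/6, 1))/66339
F(1/2) = sqrt(6)*(-1215*2**(1/4)*uppergamma(1/4, 3/2) + 4*3**(1/4) + 1215*2**(1/4)*uppergamma(1/4, 1) + 1620*2**(3/4))/7290
F(7/4) = 2**(3/4)*3**(1/4)*(-22275*2**(7/8)*uppergamma(7/8, 3/2) + 88*3**(7/8) + 22275*2**(7/8)*uppergamma(7/8, 1) + 32400*2**(3/8))/200475

remove the common scale on t first: t on [0, sqrt(2)); exp(-t**2/2) on [sqrt(2), sqrt(3)); t**(-8) on [sqrt(3), ∞)
remove the power substitution first: sqrt(t) on [0, 2); exp(-t/2) on [2, 3); t**(-4) on [3, ∞)
decompose at 2*sqrt(2)/3, 2*sqrt(3)/3; ℳ[f](s) sums the 3 pieces' integrals
on [0, 2*sqrt(2)/3): add ∫ 3*t/2·t^(s-1) dt
∫ exp(-9*t**2/8)·t^(s-1) over [2*sqrt(2)/3, 2*sqrt(3)/3)
∫ over [2*sqrt(3)/3, ∞) of 256/(6561*t**8)·t^(s-1) joins the sum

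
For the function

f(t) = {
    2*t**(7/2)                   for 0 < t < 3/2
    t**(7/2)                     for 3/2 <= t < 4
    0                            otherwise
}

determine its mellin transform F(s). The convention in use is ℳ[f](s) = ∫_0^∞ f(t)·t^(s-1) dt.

decompose at 3/2; ℳ[f](s) sums the 2 pieces' integrals
∫ 2*t**(7/2)·t^(s-1) over [0, 3/2)
on [3/2, 4) integrate f = t**(7/2) against the kernel

2*((3/2)**(s + 7/2) + 4**(s + 7/2))/(2*s + 7)
  Re(s) > -7/2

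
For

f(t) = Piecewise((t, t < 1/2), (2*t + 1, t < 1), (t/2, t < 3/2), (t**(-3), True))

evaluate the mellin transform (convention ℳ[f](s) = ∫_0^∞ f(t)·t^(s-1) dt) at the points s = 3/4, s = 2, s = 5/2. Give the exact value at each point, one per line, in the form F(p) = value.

integrate the 4 segments split at 1/2, 1, 3/2, then add the results
segment 0 to 1/2 holds t; add its integral
between 1/2 and 1 the integrand is (2*t + 1)·t^(s-1)
for t in [1, 3/2): the term is ∫ t/2·t^(s-1)
on [3/2, ∞): add ∫ t**(-3)·t^(s-1) dt

F(3/4) = 2**(1/4)*(-2754 + 953*3**(3/4) + 3726*2**(3/4))/3402
F(2) = 33/16
F(5/2) = -19*sqrt(2)/280 + 29/35 + 305*sqrt(6)/336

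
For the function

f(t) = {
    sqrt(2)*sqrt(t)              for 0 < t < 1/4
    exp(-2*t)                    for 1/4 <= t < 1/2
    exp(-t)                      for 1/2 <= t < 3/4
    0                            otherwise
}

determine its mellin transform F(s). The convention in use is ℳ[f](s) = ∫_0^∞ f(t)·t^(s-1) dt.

(2**s*(2*s + 1)*uppergamma(s, 1/2) - 2**s*(2*s + 1)*uppergamma(s, 1) + 4**s*(2*s + 1)*uppergamma(s, 1/2) - 4**s*(2*s + 1)*uppergamma(s, 3/4) + sqrt(2))/(4**s*(2*s + 1))
  Re(s) > -1/2

strip the common scale on t: sqrt(t) on [0, 1/2); exp(-t) on [1/2, 1); exp(-t/2) on [1, 3/2)
the 3 pieces separated at 1/4, 1/2 each add one integral
segment [0, 1/4) carries sqrt(2)*sqrt(t); integrate it
[1/4, 1/2) adds the kernel integral of exp(-2*t)
∫ exp(-t)·t^(s-1) over [1/2, 3/4)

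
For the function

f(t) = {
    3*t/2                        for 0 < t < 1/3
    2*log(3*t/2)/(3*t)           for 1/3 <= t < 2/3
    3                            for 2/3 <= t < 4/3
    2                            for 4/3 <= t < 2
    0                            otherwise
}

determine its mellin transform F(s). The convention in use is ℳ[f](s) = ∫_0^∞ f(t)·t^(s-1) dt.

(2*2**(2*s)*(s + 1)*(s**2 - 2*s + 1) - 2*2**s*s*(s + 1) - 6*2**s*(s + 1)*(s**2 - 2*s + 1) + 4*6**s*(s + 1)*(s**2 - 2*s + 1) + 4*s**2*(s + 1)*log(2) - 4*s*(s + 1)*log(2) + 4*s*(s + 1) + s*(s**2 - 2*s + 1))/(2*3**s*s*(s + 1)*(s**2 - 2*s + 1))
  Re(s) > -1

back out the common scale on t: t on [0, 1/2); log(t)/t on [1/2, 1); 3 on [1, 2); …
treat the 4 regions marked off by 1/3, 2/3, 4/3 separately and sum
segment 0 to 1/3 holds 3*t/2; add its integral
on [1/3, 2/3) integrate f = 2*log(3*t/2)/(3*t) against the kernel
between 2/3 and 4/3 the integrand is 3·t^(s-1)
∫ over [4/3, 2) of 2·t^(s-1) joins the sum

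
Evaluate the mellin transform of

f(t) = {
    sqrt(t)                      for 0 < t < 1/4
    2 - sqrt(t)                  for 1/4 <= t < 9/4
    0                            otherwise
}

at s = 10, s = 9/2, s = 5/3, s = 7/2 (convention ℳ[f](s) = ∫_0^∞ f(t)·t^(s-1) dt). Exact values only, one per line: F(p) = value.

F(10) = 4184141279/22020096
F(9/2) = 255857/46080
F(5/3) = 3*2**(2/3)*(-16 + 297*3**(1/3))/1040
F(7/2) = 24039/7168

undo the power substitution: t on [0, 1/2); 2 - t on [1/2, 3/2)
integrate the 2 segments split at 1/4, then add the results
for t in [0, 1/4): the term is ∫ sqrt(t)·t^(s-1)
over [1/4, 9/4), the kernel integral of (2 - sqrt(t)) enters the sum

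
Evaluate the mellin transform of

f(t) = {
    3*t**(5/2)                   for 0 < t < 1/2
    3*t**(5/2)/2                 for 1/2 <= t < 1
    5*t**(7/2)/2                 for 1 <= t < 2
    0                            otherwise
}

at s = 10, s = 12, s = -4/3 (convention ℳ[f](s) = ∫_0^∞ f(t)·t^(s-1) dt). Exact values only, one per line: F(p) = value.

F(10) = -44/675 + 8388608081*sqrt(2)/5529600
F(12) = -52/899 + 155692564573*sqrt(2)/29458432
F(-4/3) = 12/91 + 9*2**(5/6)/28 + 60*2**(1/6)/13

the 3 pieces separated at 1/2, 1 each add one integral
on [0, 1/2) integrate f = 3*t**(5/2) against the kernel
over [1/2, 1), the kernel integral of 3*t**(5/2)/2 enters the sum
[1, 2) adds the kernel integral of 5*t**(7/2)/2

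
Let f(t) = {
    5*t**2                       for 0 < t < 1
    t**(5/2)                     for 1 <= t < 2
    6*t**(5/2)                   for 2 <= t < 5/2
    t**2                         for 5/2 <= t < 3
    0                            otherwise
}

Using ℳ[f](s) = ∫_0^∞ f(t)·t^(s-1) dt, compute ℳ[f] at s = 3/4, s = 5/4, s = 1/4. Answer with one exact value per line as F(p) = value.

breakpoints 1, 2, 5/2: one integral from each of the 4 segments
[0, 1) adds the kernel integral of 5*t**2
∫ over [1, 2) of t**(5/2)·t^(s-1) joins the sum
over [2, 5/2), the kernel integral of 6*t**(5/2) enters the sum
between 5/2 and 3 the integrand is t**2·t^(s-1)

F(3/4) = -160*2**(1/4)/13 - 25*2**(1/4)*5**(3/4)/22 + 216/143 + 36*3**(3/4)/11 + 375*2**(3/4)*5**(1/4)/26
F(5/4) = -32*2**(3/4)/3 - 125*2**(3/4)*5**(1/4)/52 + 248/195 + 108*3**(1/4)/13 + 25*2**(1/4)*5**(3/4)/2
F(1/4) = -80*2**(3/4)/11 - 25*2**(3/4)*5**(1/4)/18 + 184/99 + 4*3**(1/4) + 75*2**(1/4)*5**(3/4)/11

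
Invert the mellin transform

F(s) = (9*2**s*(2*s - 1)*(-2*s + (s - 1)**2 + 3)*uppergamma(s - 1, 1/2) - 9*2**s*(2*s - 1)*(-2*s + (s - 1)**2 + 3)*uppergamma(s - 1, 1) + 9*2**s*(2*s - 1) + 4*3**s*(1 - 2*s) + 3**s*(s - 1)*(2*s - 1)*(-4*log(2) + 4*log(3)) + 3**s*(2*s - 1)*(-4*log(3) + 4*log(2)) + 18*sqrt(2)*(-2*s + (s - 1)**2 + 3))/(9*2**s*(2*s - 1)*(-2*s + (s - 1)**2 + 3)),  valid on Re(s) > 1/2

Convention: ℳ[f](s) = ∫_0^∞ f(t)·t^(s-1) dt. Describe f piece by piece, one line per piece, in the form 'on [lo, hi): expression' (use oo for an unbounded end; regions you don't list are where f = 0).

peel off the shared t-power: sqrt(t) on [0, 1/2); exp(-t) on [1/2, 1); log(t)/t on [1, 3/2)
split f at 1/2, 1: ℳ[f](s) collects 3 kernel integrals
segment [0, 1/2) carries 1/sqrt(t); integrate it
∫ over [1/2, 1) of exp(-t)/t·t^(s-1) joins the sum
on [1, 3/2) integrate f = log(t)/t**2 against the kernel

on [0, 1/2): 1/sqrt(t)
on [1/2, 1): exp(-t)/t
on [1, 3/2): log(t)/t**2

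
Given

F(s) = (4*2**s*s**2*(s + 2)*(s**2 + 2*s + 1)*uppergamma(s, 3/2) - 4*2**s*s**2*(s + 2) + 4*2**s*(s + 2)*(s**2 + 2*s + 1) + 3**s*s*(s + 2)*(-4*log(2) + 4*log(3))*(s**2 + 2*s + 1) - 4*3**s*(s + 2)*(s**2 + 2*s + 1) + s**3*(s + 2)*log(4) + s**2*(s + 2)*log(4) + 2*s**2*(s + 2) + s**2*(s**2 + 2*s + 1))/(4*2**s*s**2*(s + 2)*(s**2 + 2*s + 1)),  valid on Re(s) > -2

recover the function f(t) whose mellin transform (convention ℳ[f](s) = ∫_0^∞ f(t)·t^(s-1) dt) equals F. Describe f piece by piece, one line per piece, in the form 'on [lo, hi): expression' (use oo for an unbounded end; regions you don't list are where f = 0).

along the cuts 1/2, 1, 3/2, ℳ[f](s) splits into 4 integrals
between 0 and 1/2 the integrand is t**2·t^(s-1)
for t in [1/2, 1): the term is ∫ t*log(t)·t^(s-1)
[1, 3/2) adds the kernel integral of log(t)
piece [3/2, ∞): integrate exp(-t) against the kernel

on [0, 1/2): t**2
on [1/2, 1): t*log(t)
on [1, 3/2): log(t)
on [3/2, oo): exp(-t)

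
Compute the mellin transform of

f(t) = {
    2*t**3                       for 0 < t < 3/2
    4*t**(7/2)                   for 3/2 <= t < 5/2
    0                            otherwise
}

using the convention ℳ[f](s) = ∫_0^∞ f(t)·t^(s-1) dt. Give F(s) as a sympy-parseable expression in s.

2*((3/2)**(s + 3)*(2*s + 7) - 4*(3/2)**(s + 7/2)*(s + 3) + 4*(5/2)**(s + 7/2)*(s + 3))/((s + 3)*(2*s + 7))
  Re(s) > -3

breakpoints 3/2: one integral from each of the 2 segments
∫ over [0, 3/2) of 2*t**3·t^(s-1) joins the sum
on [3/2, 5/2): add ∫ 4*t**(7/2)·t^(s-1) dt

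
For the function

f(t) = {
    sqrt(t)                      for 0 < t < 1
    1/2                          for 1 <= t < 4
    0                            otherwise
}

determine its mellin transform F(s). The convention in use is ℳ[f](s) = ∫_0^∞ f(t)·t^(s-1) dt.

invert the power substitution to get t on [0, 1); 1/2 on [1, 2)
split f at 1: ℳ[f](s) collects 2 kernel integrals
∫ over [0, 1) of sqrt(t)·t^(s-1) joins the sum
the [1, 4) slice contributes ∫ 1/2·t^(s-1) dt

(4**s*(2*s + 1)/2 + s - 1/2)/(s*(2*s + 1))
  Re(s) > -1/2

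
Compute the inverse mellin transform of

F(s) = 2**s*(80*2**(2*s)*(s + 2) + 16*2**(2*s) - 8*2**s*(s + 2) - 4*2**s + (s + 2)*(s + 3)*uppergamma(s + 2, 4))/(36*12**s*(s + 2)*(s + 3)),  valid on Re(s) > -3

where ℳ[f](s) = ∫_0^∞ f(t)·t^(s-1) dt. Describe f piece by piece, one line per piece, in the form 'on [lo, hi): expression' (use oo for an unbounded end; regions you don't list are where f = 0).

on [0, 1/3): 3*t**3
on [1/3, 2/3): t**2*(6*t + 1)
on [2/3, oo): t**2*exp(-6*t)

back out the shared t-power: 3*t on [0, 1/3); 6*t + 1 on [1/3, 2/3); exp(-6*t) on [2/3, ∞)
peel off the common scale on t: t on [0, 1); 2*t + 1 on [1, 2); exp(-2*t) on [2, ∞)
integrate the 3 segments split at 1/3, 2/3, then add the results
for t in [0, 1/3): the term is ∫ 3*t**3·t^(s-1)
the [1/3, 2/3) slice contributes ∫ t**2*(6*t + 1)·t^(s-1) dt
on [2/3, ∞) integrate f = t**2*exp(-6*t) against the kernel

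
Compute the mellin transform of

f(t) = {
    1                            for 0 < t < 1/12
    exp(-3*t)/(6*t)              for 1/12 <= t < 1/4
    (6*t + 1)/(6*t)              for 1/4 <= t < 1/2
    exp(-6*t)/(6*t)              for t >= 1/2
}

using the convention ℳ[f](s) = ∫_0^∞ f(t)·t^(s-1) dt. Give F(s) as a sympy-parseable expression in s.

(2**s*s*(s - 1)*uppergamma(s - 1, 3) + 5*3**s*(1 - s)/3 - 2*3**s/3 + 4**s*s*(s - 1)*uppergamma(s - 1, 1/4)/2 - 4**s*s*(s - 1)*uppergamma(s - 1, 3/4)/2 + 4*6**s*(s - 1)/3 + 6**s/3 + s - 1)/(12**s*s*(s - 1))
  Re(s) > 0

back out the common scale on t: 1 on [0, 1/6); exp(-3*t/2)/(3*t) on [1/6, 1/2); (3*t + 1)/(3*t) on [1/2, 1); …
remove the common scale on t first: 1 on [0, 1/2); exp(-t/2)/t on [1/2, 3/2); (t + 1)/t on [3/2, 3); …
the shared t-power comes off first: t on [0, 1/2); exp(-t/2) on [1/2, 3/2); t + 1 on [3/2, 3); …
split f at 1/12, 1/4, 1/2: ℳ[f](s) collects 4 kernel integrals
for t in [0, 1/12): the term is ∫ 1·t^(s-1)
on [1/12, 1/4): add ∫ exp(-3*t)/(6*t)·t^(s-1) dt
between 1/4 and 1/2 the integrand is (6*t + 1)/(6*t)·t^(s-1)
the [1/2, ∞) slice contributes ∫ exp(-6*t)/(6*t)·t^(s-1) dt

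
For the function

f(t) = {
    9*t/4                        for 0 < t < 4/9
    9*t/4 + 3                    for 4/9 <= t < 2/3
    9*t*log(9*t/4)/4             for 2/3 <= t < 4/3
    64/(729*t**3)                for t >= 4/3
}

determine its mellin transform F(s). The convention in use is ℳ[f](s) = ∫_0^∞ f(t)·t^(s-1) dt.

invert the common scale on t to get 3*t/2 on [0, 2/3); 3*t/2 + 3 on [2/3, 1); 3*t*log(3*t/2)/2 on [1, 2); …
strip the common scale on t: t on [0, 1); t + 3 on [1, 3/2); t*log(t) on [3/2, 3); …
decompose at 4/9, 2/3, 4/3; ℳ[f](s) sums the 4 pieces' integrals
over [0, 4/9), the kernel integral of 9*t/4 enters the sum
segment 4/9 to 2/3 holds (9*t/4 + 3); add its integral
over [2/3, 4/3), the kernel integral of 9*t*log(9*t/4)/4 enters the sum
∫ over [4/3, ∞) of 64/(729*t**3)·t^(s-1) joins the sum

(-162*2**s*s*(s - 3)*(s**2 + 2*s + 1) - 162*2**s*(s - 3)*(s**2 + 2*s + 1) - 81*3**s*s**2*(s - 3)*(s + 1)*log(3) + 81*3**s*s**2*(s - 3)*(s + 1)*log(2) - 81*3**s*s*(s - 3)*(s + 1)*log(3) + 81*3**s*s*(s - 3)*(s + 1)*log(2) + 81*3**s*s*(s - 3)*(s + 1) + 243*3**s*s*(s - 3)*(s**2 + 2*s + 1) + 162*3**s*(s - 3)*(s**2 + 2*s + 1) + 162*6**s*s**2*(s - 3)*(s + 1)*log(3) - 162*6**s*s*(s - 3)*(s + 1) + 162*6**s*s*(s - 3)*(s + 1)*log(3) - 2*6**s*s*(s + 1)*(s**2 + 2*s + 1))/(54*(9/2)**s*s*(s - 3)*(s + 1)*(s**2 + 2*s + 1))
  -1 < Re(s) < 3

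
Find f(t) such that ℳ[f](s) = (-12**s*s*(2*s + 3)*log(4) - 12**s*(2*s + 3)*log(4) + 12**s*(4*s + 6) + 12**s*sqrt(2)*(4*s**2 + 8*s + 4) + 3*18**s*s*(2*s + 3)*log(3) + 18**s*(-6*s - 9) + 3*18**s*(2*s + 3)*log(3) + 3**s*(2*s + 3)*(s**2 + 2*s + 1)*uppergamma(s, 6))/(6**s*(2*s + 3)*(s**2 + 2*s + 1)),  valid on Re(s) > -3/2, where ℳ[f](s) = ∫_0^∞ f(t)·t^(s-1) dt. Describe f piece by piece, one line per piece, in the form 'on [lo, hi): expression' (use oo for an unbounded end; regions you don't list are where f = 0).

on [0, 2): t**(3/2)
on [2, 3): t*log(t)
on [3, oo): exp(-2*t)

cuts at 2, 3: linearity sums the 3 kernel integrals
on [0, 2): add ∫ t**(3/2)·t^(s-1) dt
on [2, 3) integrate f = t*log(t) against the kernel
segment [3, ∞) carries exp(-2*t); integrate it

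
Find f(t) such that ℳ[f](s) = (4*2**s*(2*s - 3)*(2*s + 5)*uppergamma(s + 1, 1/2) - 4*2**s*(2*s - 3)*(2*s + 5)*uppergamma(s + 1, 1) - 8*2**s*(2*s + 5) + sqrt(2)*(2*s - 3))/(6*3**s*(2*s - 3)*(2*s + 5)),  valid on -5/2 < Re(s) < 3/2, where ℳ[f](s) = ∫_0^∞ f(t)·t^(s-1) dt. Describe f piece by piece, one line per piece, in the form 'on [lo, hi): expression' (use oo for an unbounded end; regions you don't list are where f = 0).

on [0, 1/3): 3*sqrt(6)*t**(5/2)/4
on [1/3, 2/3): t*exp(-3*t/2)
on [2/3, oo): 4*sqrt(6)/(27*t**(3/2))

the shared t-power comes off first: 3*sqrt(6)*t**(3/2)/4 on [0, 1/3); exp(-3*t/2) on [1/3, 2/3); 4*sqrt(6)/(27*t**(5/2)) on [2/3, ∞)
reversing the common scale on t: t**(3/2) on [0, 1/2); exp(-t) on [1/2, 1); t**(-5/2) on [1, ∞)
linearity at 1/3, 2/3 turns ℳ[f](s) into 3 summed integrals
[0, 1/3) adds the kernel integral of 3*sqrt(6)*t**(5/2)/4
between 1/3 and 2/3 the integrand is t*exp(-3*t/2)·t^(s-1)
[2/3, ∞) adds the kernel integral of 4*sqrt(6)/(27*t**(3/2))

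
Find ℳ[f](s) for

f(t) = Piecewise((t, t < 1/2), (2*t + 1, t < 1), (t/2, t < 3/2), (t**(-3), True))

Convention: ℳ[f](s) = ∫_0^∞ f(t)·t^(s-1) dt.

along the cuts 1/2, 1, 3/2, ℳ[f](s) splits into 4 integrals
between 0 and 1/2 the integrand is t·t^(s-1)
over [1/2, 1), the kernel integral of (2*t + 1) enters the sum
the [1, 3/2) slice contributes ∫ t/2·t^(s-1) dt
between 3/2 and ∞ the integrand is t**(-3)·t^(s-1)

(270*2**s*s**2 - 702*2**s*s - 324*2**s + 49*3**s*s**2 - 275*3**s*s - 162*s**2 + 378*s + 324)/(108*2**s*s*(s**2 - 2*s - 3))
  -1 < Re(s) < 3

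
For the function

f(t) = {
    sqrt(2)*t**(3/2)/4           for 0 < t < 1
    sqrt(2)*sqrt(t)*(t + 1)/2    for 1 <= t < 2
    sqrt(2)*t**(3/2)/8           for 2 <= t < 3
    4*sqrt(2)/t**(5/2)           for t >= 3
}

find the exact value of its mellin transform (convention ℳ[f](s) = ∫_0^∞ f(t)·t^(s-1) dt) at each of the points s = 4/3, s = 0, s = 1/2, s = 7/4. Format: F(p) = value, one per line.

undo the common scale on t: t**(3/2) on [0, 1/2); sqrt(t)*(2*t + 1) on [1/2, 1); t**(3/2)/2 on [1, 3/2); …
remove the shared t-power first: t on [0, 1/2); 2*t + 1 on [1/2, 1); t/2 on [1, 3/2); …
decompose at 1, 2, 3; ℳ[f](s) sums the 4 pieces' integrals
∫ over [0, 1) of sqrt(2)*t**(3/2)/4·t^(s-1) joins the sum
[1, 2) adds the kernel integral of sqrt(2)*sqrt(t)*(t + 1)/2
∫ sqrt(2)*t**(3/2)/8·t^(s-1) over [2, 3)
the [3, ∞) slice contributes ∫ 4*sqrt(2)/t**(5/2)·t^(s-1) dt

F(4/3) = sqrt(2)*(-5670 + 16884*2**(5/6) + 12221*3**(5/6))/15708
F(0) = -7*sqrt(2)/6 + 167*sqrt(6)/540 + 3
F(1/2) = 275*sqrt(2)/144
F(7/4) = sqrt(2)*(-70 + 424*2**(1/4) + 659*3**(1/4))/234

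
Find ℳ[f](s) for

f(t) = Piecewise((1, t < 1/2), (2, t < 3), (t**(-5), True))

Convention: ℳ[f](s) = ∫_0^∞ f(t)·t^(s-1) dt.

peel off the shared t-power: t on [0, 1/2); 2*t on [1/2, 3); t**(-4) on [3, ∞)
split f at 1/2, 3: ℳ[f](s) collects 3 kernel integrals
∫ 1·t^(s-1) over [0, 1/2)
the [1/2, 3) slice contributes ∫ 2·t^(s-1) dt
on [3, ∞) integrate f = t**(-5) against the kernel

(485*6**s*s - 2430*6**s - 243*s + 1215)/(243*2**s*s*(s - 5))
  0 < Re(s) < 5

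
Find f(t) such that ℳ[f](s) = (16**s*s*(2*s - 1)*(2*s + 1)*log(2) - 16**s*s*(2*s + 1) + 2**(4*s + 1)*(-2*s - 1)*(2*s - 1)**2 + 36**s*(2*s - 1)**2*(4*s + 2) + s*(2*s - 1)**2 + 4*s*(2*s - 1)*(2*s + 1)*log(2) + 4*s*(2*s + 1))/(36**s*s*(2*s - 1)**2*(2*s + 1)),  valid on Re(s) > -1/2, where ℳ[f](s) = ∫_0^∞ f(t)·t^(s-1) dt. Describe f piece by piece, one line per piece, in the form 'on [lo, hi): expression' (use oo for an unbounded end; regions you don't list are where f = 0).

on [0, 1/36): 3*sqrt(t)
on [1/36, 4/9): log(3*sqrt(t))/(3*sqrt(t))
on [4/9, 1): 2

back out the power substitution: 3*t on [0, 1/6); log(3*t)/(3*t) on [1/6, 2/3); 2 on [2/3, 1)
reversing the common scale on t: t on [0, 1/2); log(t)/t on [1/2, 2); 2 on [2, 3)
remove the shared t-power first: t**2 on [0, 1/2); log(t) on [1/2, 2); 2*t on [2, 3)
breakpoints 1/36, 4/9: one integral from each of the 3 segments
∫ over [0, 1/36) of 3*sqrt(t)·t^(s-1) joins the sum
on [1/36, 4/9) integrate f = log(3*sqrt(t))/(3*sqrt(t)) against the kernel
the [4/9, 1) slice contributes ∫ 2·t^(s-1) dt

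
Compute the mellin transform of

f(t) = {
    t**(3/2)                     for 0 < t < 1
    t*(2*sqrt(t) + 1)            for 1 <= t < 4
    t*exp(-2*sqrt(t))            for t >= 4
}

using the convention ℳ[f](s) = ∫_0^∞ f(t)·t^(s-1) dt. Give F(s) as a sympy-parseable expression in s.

(80*2**(4*s)*(s + 1) + 8*2**(4*s) - 8*2**(2*s)*(s + 1) - 2*2**(2*s) + (s + 1)*(2*s + 3)*uppergamma(2*s + 2, 4))/(2*2**(2*s)*(s + 1)*(2*s + 3))
  Re(s) > -3/2

strip the shared t-power: 1/sqrt(t) on [0, 1); (2*sqrt(t) + 1)/t on [1, 4); exp(-2*sqrt(t))/t on [4, ∞)
back out the shared t-power: sqrt(t) on [0, 1); 2*sqrt(t) + 1 on [1, 4); exp(-2*sqrt(t)) on [4, ∞)
peel off the power substitution: t on [0, 1); 2*t + 1 on [1, 2); exp(-2*t) on [2, ∞)
breakpoints 1, 4: one integral from each of the 3 segments
between 0 and 1 the integrand is t**(3/2)·t^(s-1)
[1, 4) adds the kernel integral of t*(2*sqrt(t) + 1)
segment 4 to ∞ holds t*exp(-2*sqrt(t)); add its integral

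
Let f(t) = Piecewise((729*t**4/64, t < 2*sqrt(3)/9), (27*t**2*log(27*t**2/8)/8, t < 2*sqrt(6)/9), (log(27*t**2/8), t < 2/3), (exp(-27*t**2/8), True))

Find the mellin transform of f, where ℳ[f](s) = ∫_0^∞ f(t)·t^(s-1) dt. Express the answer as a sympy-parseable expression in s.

2**s*(sqrt(3)/9)**s*(2*2**(s/2)*s**2*(s + 4)*(s**2 + 4*s + 4)*uppergamma(s/2, 3/2) - 8*2**(s/2)*s**2*(s + 4) + 8*2**(s/2)*(s + 4)*(s**2 + 4*s + 4) + 3**(s/2)*s*(s + 4)*(-4*log(2) + 4*log(3))*(s**2 + 4*s + 4) - 8*3**(s/2)*(s + 4)*(s**2 + 4*s + 4) + s**3*(s + 4)*log(4) + 4*s**2*(s + 4)*log(2) + 4*s**2*(s + 4) + s**2*(s**2 + 4*s + 4))/(4*s**2*(s + 4)*(s**2 + 4*s + 4))
  Re(s) > -4

undo the common scale on t: 9*t**4/4 on [0, sqrt(3)/3); 3*t**2*log(3*t**2/2)/2 on [sqrt(3)/3, sqrt(6)/3); log(3*t**2/2) on [sqrt(6)/3, 1); …
reversing the power substitution: 9*t**2/4 on [0, 1/3); 3*t*log(3*t/2)/2 on [1/3, 2/3); log(3*t/2) on [2/3, 1); …
undo the common scale on t: t**2 on [0, 1/2); t*log(t) on [1/2, 1); log(t) on [1, 3/2); …
the 4 pieces separated at 2*sqrt(3)/9, 2*sqrt(6)/9, 2/3 each add one integral
piece [0, 2*sqrt(3)/9): integrate 729*t**4/64 against the kernel
on [2*sqrt(3)/9, 2*sqrt(6)/9): add ∫ 27*t**2*log(27*t**2/8)/8·t^(s-1) dt
for t in [2*sqrt(6)/9, 2/3): the term is ∫ log(27*t**2/8)·t^(s-1)
on [2/3, ∞) integrate f = exp(-27*t**2/8) against the kernel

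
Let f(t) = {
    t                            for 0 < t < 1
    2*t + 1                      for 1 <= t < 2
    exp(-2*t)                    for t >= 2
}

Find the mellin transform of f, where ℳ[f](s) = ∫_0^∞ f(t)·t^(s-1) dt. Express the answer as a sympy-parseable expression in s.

(2**s*s*(s + 1)*uppergamma(s, 4) - 2*4**s*s - 4**s + 5*8**s*s + 8**s)/(4**s*s*(s + 1))
  Re(s) > -1

along the cuts 1, 2, ℳ[f](s) splits into 3 integrals
segment [0, 1) carries t; integrate it
segment [1, 2) carries (2*t + 1); integrate it
segment 2 to ∞ holds exp(-2*t); add its integral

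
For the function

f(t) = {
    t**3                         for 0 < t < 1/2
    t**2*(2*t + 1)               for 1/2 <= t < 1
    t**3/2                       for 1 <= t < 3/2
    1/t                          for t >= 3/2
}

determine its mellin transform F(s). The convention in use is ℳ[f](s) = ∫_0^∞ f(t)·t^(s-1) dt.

undo the shared t-power: t on [0, 1/2); 2*t + 1 on [1/2, 1); t/2 on [1, 3/2); …
along the cuts 1/2, 1, 3/2, ℳ[f](s) splits into 4 integrals
∫ t**3·t^(s-1) over [0, 1/2)
[1/2, 1) adds the kernel integral of t**2*(2*t + 1)
segment 1 to 3/2 holds t**3/2; add its integral
on [3/2, ∞) integrate f = 1/t against the kernel

(120*2**s*s**2 + 168*2**s*s - 288*2**s + 49*3**s*s**2 - 79*3**s*s - 354*3**s - 18*s**2 - 30*s + 48)/(48*2**s*(s**3 + 4*s**2 + s - 6))
  -3 < Re(s) < 1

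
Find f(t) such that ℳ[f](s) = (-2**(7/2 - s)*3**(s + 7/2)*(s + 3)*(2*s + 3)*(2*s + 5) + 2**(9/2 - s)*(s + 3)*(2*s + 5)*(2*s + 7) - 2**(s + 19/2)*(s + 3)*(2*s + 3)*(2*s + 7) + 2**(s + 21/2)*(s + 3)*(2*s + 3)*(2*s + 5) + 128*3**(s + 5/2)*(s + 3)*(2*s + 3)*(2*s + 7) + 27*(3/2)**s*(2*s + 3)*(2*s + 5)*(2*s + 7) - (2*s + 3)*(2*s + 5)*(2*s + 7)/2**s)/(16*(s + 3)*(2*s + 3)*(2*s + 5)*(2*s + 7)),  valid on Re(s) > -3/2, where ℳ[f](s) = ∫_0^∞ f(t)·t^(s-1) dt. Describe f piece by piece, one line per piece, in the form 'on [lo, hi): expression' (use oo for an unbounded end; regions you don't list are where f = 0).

cuts at 1/2, 3/2, 2: linearity sums the 4 kernel integrals
segment 0 to 1/2 holds 2*t**(3/2); add its integral
segment [1/2, 3/2) carries t**3/2; integrate it
∫ 4*t**(7/2)·t^(s-1) over [3/2, 2)
∫ 4*t**(5/2)·t^(s-1) over [2, 3)

on [0, 1/2): 2*t**(3/2)
on [1/2, 3/2): t**3/2
on [3/2, 2): 4*t**(7/2)
on [2, 3): 4*t**(5/2)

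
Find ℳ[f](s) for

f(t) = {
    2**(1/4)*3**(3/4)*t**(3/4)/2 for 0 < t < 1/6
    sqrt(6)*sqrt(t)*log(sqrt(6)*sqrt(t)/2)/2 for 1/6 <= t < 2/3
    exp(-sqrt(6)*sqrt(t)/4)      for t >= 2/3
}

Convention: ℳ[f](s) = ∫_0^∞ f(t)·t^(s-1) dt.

(2*2**(4*s)*(4*s + 3)*(4*s**2 + 4*s + 1)*uppergamma(2*s, 1/2) - 2*2**(2*s)*(4*s + 3) + s*(4*s + 3)*log(4) + 4*s + (4*s + 3)*log(2) + sqrt(2)*(4*s**2 + 4*s + 1) + 3)/(6**s*(4*s + 3)*(4*s**2 + 4*s + 1))
  Re(s) > -3/4

remove the common scale on t first: t**(3/4) on [0, 1/4); sqrt(t)*log(sqrt(t)) on [1/4, 1); exp(-sqrt(t)/2) on [1, ∞)
back out the power substitution: t**(3/2) on [0, 1/2); t*log(t) on [1/2, 1); exp(-t/2) on [1, ∞)
split f at 1/6, 2/3: ℳ[f](s) collects 3 kernel integrals
on [0, 1/6) integrate f = 2**(1/4)*3**(3/4)*t**(3/4)/2 against the kernel
[1/6, 2/3) adds the kernel integral of sqrt(6)*sqrt(t)*log(sqrt(6)*sqrt(t)/2)/2
segment [2/3, ∞) carries exp(-sqrt(6)*sqrt(t)/4); integrate it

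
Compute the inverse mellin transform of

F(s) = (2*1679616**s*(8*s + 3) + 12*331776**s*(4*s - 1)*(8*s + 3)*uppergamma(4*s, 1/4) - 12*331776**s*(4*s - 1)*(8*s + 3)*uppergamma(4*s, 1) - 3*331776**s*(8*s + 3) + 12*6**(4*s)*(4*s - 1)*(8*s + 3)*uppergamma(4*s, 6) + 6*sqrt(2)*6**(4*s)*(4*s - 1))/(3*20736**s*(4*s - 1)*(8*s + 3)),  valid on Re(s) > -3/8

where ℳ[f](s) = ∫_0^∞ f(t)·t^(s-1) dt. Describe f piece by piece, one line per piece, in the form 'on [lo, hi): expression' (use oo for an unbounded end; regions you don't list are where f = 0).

peel off the power substitution: t**(3/4) on [0, 1/4); exp(-sqrt(t)/2) on [1/4, 4); 1/(2*sqrt(t)) on [4, 9); …
invert the power substitution to get t**(3/2) on [0, 1/2); exp(-t/2) on [1/2, 2); 1/(2*t) on [2, 3); …
f breaks at 1/16, 16, 81 into 4 integrals to sum
piece [0, 1/16): integrate t**(3/8) against the kernel
piece [1/16, 16): integrate exp(-t**(1/4)/2) against the kernel
on [16, 81): add ∫ 1/(2*t**(1/4))·t^(s-1) dt
for t in [81, ∞): the term is ∫ exp(-2*t**(1/4))·t^(s-1)

on [0, 1/16): t**(3/8)
on [1/16, 16): exp(-t**(1/4)/2)
on [16, 81): 1/(2*t**(1/4))
on [81, oo): exp(-2*t**(1/4))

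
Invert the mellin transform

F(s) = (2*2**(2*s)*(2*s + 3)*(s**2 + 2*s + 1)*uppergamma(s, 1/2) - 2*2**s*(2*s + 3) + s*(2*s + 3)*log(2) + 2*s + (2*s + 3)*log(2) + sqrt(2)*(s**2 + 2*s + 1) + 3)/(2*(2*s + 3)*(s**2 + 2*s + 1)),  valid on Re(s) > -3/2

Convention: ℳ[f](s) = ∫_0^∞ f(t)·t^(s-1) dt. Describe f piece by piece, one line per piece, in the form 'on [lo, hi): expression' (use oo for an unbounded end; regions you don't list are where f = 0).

on [0, 1): sqrt(2)*t**(3/2)/4
on [1, 2): t*log(t/2)/2
on [2, oo): exp(-t/4)

invert the common scale on t to get t**(3/2) on [0, 1/2); t*log(t) on [1/2, 1); exp(-t/2) on [1, ∞)
linearity at 1, 2 turns ℳ[f](s) into 3 summed integrals
on [0, 1): add ∫ sqrt(2)*t**(3/2)/4·t^(s-1) dt
piece [1, 2): integrate t*log(t/2)/2 against the kernel
piece [2, ∞): integrate exp(-t/4) against the kernel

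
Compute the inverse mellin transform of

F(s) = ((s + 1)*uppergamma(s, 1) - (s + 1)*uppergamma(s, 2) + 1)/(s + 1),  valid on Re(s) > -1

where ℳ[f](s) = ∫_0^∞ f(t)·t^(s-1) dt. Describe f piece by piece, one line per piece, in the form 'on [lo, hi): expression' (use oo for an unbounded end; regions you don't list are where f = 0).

on [0, 1): t
on [1, 2): exp(-t)

the 2 pieces separated at 1 each add one integral
over [0, 1), the kernel integral of t enters the sum
∫ over [1, 2) of exp(-t)·t^(s-1) joins the sum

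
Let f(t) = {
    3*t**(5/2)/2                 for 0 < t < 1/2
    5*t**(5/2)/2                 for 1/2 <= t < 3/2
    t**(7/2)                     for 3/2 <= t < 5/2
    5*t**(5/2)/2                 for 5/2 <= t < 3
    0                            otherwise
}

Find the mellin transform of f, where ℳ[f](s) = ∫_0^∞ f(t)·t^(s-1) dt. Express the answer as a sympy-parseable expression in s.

(18*3**s*sqrt(6)*s + 90*3**s*sqrt(6) - 125*sqrt(10)*5**s + 360*sqrt(3)*6**s*s + 1260*sqrt(3)*6**s - 2*sqrt(2)*s - 7*sqrt(2))/(4*2**s*(4*s**2 + 24*s + 35))
  Re(s) > -5/2

integrate the 4 segments split at 1/2, 3/2, 5/2, then add the results
segment [0, 1/2) carries 3*t**(5/2)/2; integrate it
piece [1/2, 3/2): integrate 5*t**(5/2)/2 against the kernel
the [3/2, 5/2) slice contributes ∫ t**(7/2)·t^(s-1) dt
on [5/2, 3) integrate f = 5*t**(5/2)/2 against the kernel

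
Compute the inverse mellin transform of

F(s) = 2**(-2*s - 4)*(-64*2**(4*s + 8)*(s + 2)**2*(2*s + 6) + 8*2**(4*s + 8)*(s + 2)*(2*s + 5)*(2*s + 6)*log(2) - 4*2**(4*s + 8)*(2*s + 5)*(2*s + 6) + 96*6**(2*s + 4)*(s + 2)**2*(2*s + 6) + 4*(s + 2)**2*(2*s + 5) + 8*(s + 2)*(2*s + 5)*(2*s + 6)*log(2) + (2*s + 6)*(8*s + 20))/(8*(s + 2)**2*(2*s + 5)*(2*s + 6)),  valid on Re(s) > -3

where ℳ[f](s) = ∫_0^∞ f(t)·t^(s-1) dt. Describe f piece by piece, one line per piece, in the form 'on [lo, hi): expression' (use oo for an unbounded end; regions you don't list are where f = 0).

invert the shared t-power to get t on [0, 1/4); log(sqrt(t)) on [1/4, 4); 2*sqrt(t) on [4, 9)
reversing the power substitution: t**2 on [0, 1/2); log(t) on [1/2, 2); 2*t on [2, 3)
decompose at 1/4, 4; ℳ[f](s) sums the 3 pieces' integrals
the [0, 1/4) slice contributes ∫ t**3·t^(s-1) dt
between 1/4 and 4 the integrand is t**2*log(sqrt(t))·t^(s-1)
over [4, 9), the kernel integral of 2*t**(5/2) enters the sum

on [0, 1/4): t**3
on [1/4, 4): t**2*log(sqrt(t))
on [4, 9): 2*t**(5/2)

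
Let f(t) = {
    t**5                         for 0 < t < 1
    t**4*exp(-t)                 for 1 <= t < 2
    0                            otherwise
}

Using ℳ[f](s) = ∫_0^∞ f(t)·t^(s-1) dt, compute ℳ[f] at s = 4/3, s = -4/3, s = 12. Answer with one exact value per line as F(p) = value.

F(4/3) = -uppergamma(16/3, 2) + 3/19 + uppergamma(16/3, 1)
F(-4/3) = -uppergamma(8/3, 2) + 3/11 + uppergamma(8/3, 1)
F(12) = -9662479259648*exp(-2) + 1/17 + 3554627472076*exp(-1)

strip the shared t-power: t**3 on [0, 1); t**2*exp(-t) on [1, 2)
the shared t-power comes off first: t on [0, 1); exp(-t) on [1, 2)
f breaks at 1 into 2 integrals to sum
for t in [0, 1): the term is ∫ t**5·t^(s-1)
over [1, 2), the kernel integral of t**4*exp(-t) enters the sum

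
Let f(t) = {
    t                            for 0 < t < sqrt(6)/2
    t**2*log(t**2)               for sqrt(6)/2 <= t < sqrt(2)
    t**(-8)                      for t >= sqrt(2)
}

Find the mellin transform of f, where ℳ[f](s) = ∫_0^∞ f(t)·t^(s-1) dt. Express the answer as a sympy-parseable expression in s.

the power substitution comes off first: sqrt(t) on [0, 3/2); t*log(t) on [3/2, 2); t**(-4) on [2, ∞)
along the cuts sqrt(6)/2, sqrt(2), ℳ[f](s) splits into 3 integrals
piece [0, sqrt(6)/2): integrate t against the kernel
segment sqrt(6)/2 to sqrt(2) holds t**2*log(t**2); add its integral
piece [sqrt(2), ∞): integrate t**(-8) against the kernel

(sqrt(2)/2)**s*(32*2**s*s*(s - 8)*(s + 1)*log(2) - 64*2**s*(s - 8)*(s + 1) + 64*2**s*(s - 8)*(s + 1)*log(2) - 2**s*(s + 1)*(s**2 + 4*s + 4) + 3**(s/2)*s*(s - 8)*(s + 1)*(-24*log(3) + 24*log(2)) + 3**(s/2)*(s - 8)*(s + 1)*(-48*log(3) + 48*log(2)) + 48*3**(s/2)*(s - 8)*(s + 1) + 8*3**(s/2)*sqrt(6)*(s - 8)*(s**2 + 4*s + 4))/(16*(s - 8)*(s + 1)*(s**2 + 4*s + 4))
  -1 < Re(s) < 8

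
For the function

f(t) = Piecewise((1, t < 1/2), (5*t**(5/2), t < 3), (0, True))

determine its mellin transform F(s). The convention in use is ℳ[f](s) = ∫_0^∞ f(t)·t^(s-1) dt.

slice at 1/2, transform all 2 pieces, and sum them
∫ 1·t^(s-1) over [0, 1/2)
on [1/2, 3) integrate f = 5*t**(5/2) against the kernel

(360*sqrt(3)*6**s*s - 5*sqrt(2)*s + 8*s + 20)/(4*2**s*s*(2*s + 5))
  Re(s) > 0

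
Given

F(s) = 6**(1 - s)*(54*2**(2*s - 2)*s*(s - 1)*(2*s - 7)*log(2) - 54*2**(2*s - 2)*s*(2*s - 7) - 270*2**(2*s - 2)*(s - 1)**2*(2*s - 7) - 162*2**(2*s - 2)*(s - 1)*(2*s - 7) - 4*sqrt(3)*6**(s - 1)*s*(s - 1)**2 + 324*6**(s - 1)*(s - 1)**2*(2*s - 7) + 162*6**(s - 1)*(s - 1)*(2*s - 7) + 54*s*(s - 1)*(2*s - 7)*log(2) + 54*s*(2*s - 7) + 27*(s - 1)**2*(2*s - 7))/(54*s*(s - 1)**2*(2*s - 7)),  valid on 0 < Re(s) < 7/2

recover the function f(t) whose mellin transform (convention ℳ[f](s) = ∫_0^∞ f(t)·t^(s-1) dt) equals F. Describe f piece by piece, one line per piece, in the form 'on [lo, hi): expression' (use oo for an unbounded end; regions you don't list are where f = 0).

on [0, 1/6): 3
on [1/6, 2/3): log(3*t)/t
on [2/3, 1): (3*t + 3)/t
on [1, oo): sqrt(3)/(27*t**(7/2))

remove the shared t-power first: 3*t on [0, 1/6); log(3*t) on [1/6, 2/3); 3*t + 3 on [2/3, 1); …
back out the common scale on t: t on [0, 1/2); log(t) on [1/2, 2); t + 3 on [2, 3); …
cuts at 1/6, 2/3, 1: linearity sums the 4 kernel integrals
the [0, 1/6) slice contributes ∫ 3·t^(s-1) dt
the [1/6, 2/3) slice contributes ∫ log(3*t)/t·t^(s-1) dt
segment 2/3 to 1 holds (3*t + 3)/t; add its integral
on [1, ∞): add ∫ sqrt(3)/(27*t**(7/2))·t^(s-1) dt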